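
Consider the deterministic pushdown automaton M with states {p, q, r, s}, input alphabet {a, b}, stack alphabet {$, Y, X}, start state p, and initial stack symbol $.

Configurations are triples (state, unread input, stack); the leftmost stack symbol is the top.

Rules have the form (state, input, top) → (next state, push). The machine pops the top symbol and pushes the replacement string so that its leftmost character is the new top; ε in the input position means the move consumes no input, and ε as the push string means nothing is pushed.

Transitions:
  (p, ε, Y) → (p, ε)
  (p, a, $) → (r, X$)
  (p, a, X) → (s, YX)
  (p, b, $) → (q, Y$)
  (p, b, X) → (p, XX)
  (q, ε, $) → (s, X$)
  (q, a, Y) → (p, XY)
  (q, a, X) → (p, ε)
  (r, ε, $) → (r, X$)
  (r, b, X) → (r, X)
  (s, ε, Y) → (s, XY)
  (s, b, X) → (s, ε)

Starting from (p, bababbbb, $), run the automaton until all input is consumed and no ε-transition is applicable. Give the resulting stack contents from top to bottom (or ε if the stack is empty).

XYXXY$

(p, bababbbb, $)
  read b, top $: go to q, push Y$ → (q, ababbbb, Y$)
  read a, top Y: go to p, push XY → (p, babbbb, XY$)
  read b, top X: go to p, push XX → (p, abbbb, XXY$)
  read a, top X: go to s, push YX → (s, bbbb, YXXY$)
  ε-move, top Y: go to s, push XY → (s, bbbb, XYXXY$)
  read b, top X: go to s, push ε → (s, bbb, YXXY$)
  ε-move, top Y: go to s, push XY → (s, bbb, XYXXY$)
  read b, top X: go to s, push ε → (s, bb, YXXY$)
  ε-move, top Y: go to s, push XY → (s, bb, XYXXY$)
  read b, top X: go to s, push ε → (s, b, YXXY$)
  ε-move, top Y: go to s, push XY → (s, b, XYXXY$)
  read b, top X: go to s, push ε → (s, ε, YXXY$)
  ε-move, top Y: go to s, push XY → (s, ε, XYXXY$)
All input consumed in state s with stack XYXXY$.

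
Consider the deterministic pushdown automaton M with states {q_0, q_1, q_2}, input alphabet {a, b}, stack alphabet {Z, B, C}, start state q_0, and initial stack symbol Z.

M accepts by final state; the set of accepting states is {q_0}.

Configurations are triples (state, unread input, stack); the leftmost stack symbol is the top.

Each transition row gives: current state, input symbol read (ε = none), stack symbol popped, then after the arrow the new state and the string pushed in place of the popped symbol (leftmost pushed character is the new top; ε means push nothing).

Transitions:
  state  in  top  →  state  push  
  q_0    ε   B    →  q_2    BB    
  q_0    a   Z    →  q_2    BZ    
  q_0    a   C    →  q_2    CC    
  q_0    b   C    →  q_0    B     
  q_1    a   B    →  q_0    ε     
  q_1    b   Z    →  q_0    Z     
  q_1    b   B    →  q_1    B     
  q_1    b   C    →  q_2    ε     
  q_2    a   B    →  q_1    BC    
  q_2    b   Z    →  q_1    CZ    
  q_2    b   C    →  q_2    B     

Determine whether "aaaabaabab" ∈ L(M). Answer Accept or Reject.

Reject

(q_0, aaaabaabab, Z) ⊢ (q_2, aaabaabab, BZ) ⊢ (q_1, aabaabab, BCZ) ⊢ (q_0, abaabab, CZ) ⊢ (q_2, baabab, CCZ) ⊢ (q_2, aabab, BCZ) ⊢ (q_1, abab, BCCZ) ⊢ (q_0, bab, CCZ) ⊢ (q_0, ab, BCZ) ⊢ (q_2, ab, BBCZ) ⊢ (q_1, b, BCBCZ) ⊢ (q_1, ε, BCBCZ)
All input consumed; state q_1 ∉ F and no further ε-move applies.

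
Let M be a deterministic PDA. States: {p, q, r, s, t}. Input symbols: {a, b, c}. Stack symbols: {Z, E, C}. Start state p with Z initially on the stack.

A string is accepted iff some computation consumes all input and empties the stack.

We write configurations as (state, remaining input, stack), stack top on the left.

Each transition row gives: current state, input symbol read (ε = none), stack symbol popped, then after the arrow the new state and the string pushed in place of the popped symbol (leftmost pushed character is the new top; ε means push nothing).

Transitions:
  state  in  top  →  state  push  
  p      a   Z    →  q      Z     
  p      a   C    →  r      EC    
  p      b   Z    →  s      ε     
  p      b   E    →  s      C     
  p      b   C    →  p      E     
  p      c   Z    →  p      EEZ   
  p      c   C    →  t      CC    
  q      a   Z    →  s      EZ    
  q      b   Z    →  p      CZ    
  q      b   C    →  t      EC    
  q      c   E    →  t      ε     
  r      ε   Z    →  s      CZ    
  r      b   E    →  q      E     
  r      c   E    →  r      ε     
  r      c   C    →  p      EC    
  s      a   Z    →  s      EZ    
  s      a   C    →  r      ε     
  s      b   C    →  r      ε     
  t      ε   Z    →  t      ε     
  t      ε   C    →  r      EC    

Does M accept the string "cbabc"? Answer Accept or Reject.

Accept

(p, cbabc, Z)
  read c, top Z: go to p, push EEZ → (p, babc, EEZ)
  read b, top E: go to s, push C → (s, abc, CEZ)
  read a, top C: go to r, push ε → (r, bc, EZ)
  read b, top E: go to q, push E → (q, c, EZ)
  read c, top E: go to t, push ε → (t, ε, Z)
  ε-move, top Z: go to t, push ε → (t, ε, ε)
All input consumed and the stack is empty.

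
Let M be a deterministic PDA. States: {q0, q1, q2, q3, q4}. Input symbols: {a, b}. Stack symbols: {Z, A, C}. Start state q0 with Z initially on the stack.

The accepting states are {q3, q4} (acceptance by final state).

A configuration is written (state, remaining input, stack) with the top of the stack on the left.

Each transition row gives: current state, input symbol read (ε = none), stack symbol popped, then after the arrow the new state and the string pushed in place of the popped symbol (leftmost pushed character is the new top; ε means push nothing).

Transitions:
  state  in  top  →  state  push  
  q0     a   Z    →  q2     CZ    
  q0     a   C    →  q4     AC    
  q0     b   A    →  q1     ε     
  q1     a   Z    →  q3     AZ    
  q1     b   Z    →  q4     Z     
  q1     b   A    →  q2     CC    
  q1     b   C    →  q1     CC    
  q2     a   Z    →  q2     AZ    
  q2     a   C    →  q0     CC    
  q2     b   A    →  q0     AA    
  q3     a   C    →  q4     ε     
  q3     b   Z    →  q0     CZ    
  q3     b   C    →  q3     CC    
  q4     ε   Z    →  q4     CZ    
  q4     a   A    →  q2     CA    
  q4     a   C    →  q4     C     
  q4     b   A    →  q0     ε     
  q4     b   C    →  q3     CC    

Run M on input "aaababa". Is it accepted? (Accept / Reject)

Accept

(q0, aaababa, Z)
  read a, top Z: go to q2, push CZ → (q2, aababa, CZ)
  read a, top C: go to q0, push CC → (q0, ababa, CCZ)
  read a, top C: go to q4, push AC → (q4, baba, ACCZ)
  read b, top A: go to q0, push ε → (q0, aba, CCZ)
  read a, top C: go to q4, push AC → (q4, ba, ACCZ)
  read b, top A: go to q0, push ε → (q0, a, CCZ)
  read a, top C: go to q4, push AC → (q4, ε, ACCZ)
All input consumed; state q4 ∈ F.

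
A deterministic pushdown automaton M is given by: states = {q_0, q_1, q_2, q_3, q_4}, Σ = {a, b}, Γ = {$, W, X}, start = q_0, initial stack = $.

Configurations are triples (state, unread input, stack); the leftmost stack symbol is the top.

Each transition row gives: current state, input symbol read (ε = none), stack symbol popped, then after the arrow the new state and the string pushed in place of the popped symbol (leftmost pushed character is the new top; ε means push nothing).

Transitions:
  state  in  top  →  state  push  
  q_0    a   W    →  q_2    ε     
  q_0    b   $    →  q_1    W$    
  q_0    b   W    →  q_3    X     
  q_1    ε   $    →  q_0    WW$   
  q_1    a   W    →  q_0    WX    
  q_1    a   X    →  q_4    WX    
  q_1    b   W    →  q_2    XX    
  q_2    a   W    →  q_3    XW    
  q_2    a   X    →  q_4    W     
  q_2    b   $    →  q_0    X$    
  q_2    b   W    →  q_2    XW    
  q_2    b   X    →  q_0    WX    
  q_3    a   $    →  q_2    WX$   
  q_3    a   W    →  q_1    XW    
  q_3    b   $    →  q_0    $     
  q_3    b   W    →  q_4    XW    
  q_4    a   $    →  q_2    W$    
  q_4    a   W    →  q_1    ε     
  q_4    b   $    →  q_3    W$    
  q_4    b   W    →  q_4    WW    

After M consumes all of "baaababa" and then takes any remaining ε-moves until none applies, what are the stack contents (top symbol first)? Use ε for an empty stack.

(q_0, baaababa, $)
  read b, top $: go to q_1, push W$ → (q_1, aaababa, W$)
  read a, top W: go to q_0, push WX → (q_0, aababa, WX$)
  read a, top W: go to q_2, push ε → (q_2, ababa, X$)
  read a, top X: go to q_4, push W → (q_4, baba, W$)
  read b, top W: go to q_4, push WW → (q_4, aba, WW$)
  read a, top W: go to q_1, push ε → (q_1, ba, W$)
  read b, top W: go to q_2, push XX → (q_2, a, XX$)
  read a, top X: go to q_4, push W → (q_4, ε, WX$)
All input consumed in state q_4 with stack WX$.

WX$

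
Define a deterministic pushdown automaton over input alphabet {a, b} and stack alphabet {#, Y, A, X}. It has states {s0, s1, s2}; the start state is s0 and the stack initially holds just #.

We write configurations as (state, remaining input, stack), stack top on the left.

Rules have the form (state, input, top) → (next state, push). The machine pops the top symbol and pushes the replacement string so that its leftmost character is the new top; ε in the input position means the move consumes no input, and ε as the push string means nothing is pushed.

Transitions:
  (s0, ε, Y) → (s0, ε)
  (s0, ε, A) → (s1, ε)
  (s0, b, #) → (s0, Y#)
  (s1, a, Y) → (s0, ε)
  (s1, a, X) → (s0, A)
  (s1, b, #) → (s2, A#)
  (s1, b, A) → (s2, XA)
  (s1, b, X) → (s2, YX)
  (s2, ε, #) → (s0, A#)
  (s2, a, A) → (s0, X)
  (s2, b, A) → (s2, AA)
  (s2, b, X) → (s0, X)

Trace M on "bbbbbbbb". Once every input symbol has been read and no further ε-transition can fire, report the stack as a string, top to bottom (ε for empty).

#

(s0, bbbbbbbb, #) ⊢ (s0, bbbbbbb, Y#) ⊢ (s0, bbbbbbb, #) ⊢ (s0, bbbbbb, Y#) ⊢ (s0, bbbbbb, #) ⊢ (s0, bbbbb, Y#) ⊢ (s0, bbbbb, #) ⊢ (s0, bbbb, Y#) ⊢ (s0, bbbb, #) ⊢ (s0, bbb, Y#) ⊢ (s0, bbb, #) ⊢ (s0, bb, Y#) ⊢ (s0, bb, #) ⊢ (s0, b, Y#) ⊢ (s0, b, #) ⊢ (s0, ε, Y#) ⊢ (s0, ε, #)
All input consumed in state s0 with stack #.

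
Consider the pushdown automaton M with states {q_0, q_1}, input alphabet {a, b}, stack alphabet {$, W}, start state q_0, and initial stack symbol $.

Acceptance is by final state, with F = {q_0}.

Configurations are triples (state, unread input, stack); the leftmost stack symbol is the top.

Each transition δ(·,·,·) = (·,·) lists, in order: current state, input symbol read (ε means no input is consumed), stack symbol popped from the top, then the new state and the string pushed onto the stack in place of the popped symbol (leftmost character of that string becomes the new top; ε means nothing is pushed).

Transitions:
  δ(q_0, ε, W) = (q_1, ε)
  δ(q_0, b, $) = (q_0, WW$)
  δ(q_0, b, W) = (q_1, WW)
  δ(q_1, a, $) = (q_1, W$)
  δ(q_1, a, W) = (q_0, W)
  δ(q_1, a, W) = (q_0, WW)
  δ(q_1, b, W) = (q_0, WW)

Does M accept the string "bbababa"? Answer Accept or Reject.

One accepting computation: (q_0, bbababa, $) ⊢ (q_0, bababa, WW$) ⊢ (q_1, ababa, WWW$) ⊢ (q_0, baba, WWW$) ⊢ (q_1, aba, WWWW$) ⊢ (q_0, ba, WWWW$) ⊢ (q_1, a, WWWWW$) ⊢ (q_0, ε, WWWWW$)
All input consumed and state q_0 ∈ F.

Accept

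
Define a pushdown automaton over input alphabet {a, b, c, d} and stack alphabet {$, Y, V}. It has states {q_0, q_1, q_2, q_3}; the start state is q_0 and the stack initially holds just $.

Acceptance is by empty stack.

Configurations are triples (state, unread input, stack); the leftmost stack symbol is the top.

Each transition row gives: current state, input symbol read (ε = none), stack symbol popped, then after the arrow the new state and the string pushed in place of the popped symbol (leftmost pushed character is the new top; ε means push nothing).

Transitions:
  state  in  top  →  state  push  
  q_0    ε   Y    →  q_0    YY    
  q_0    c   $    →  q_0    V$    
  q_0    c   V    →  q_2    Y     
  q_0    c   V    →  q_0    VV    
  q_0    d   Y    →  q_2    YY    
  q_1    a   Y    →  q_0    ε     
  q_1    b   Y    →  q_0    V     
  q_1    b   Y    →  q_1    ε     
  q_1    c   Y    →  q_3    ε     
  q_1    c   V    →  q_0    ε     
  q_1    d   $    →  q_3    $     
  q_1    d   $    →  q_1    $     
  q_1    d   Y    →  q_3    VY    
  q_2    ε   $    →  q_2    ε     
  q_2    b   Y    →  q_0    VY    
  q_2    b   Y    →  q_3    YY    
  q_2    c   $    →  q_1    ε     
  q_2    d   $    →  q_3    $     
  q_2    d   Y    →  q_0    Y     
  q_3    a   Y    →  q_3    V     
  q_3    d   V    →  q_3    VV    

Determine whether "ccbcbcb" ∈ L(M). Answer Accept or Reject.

No computation consumes all input and empties the stack.

Reject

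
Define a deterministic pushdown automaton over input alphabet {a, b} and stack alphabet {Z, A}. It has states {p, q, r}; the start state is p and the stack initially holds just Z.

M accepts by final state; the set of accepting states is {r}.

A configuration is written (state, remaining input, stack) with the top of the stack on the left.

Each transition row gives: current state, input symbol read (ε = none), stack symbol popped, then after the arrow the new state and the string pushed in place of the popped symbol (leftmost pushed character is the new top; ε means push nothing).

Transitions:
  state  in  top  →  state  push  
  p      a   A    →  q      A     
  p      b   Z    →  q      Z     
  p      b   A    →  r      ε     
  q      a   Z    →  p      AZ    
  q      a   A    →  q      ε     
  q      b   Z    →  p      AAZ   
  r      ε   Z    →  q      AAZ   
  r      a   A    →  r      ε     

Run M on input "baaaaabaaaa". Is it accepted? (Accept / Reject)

(p, baaaaabaaaa, Z) ⊢ (q, aaaaabaaaa, Z) ⊢ (p, aaaabaaaa, AZ) ⊢ (q, aaabaaaa, AZ) ⊢ (q, aabaaaa, Z) ⊢ (p, abaaaa, AZ) ⊢ (q, baaaa, AZ)
No transition applies at (q, baaaa, AZ); input not fully consumed.

Reject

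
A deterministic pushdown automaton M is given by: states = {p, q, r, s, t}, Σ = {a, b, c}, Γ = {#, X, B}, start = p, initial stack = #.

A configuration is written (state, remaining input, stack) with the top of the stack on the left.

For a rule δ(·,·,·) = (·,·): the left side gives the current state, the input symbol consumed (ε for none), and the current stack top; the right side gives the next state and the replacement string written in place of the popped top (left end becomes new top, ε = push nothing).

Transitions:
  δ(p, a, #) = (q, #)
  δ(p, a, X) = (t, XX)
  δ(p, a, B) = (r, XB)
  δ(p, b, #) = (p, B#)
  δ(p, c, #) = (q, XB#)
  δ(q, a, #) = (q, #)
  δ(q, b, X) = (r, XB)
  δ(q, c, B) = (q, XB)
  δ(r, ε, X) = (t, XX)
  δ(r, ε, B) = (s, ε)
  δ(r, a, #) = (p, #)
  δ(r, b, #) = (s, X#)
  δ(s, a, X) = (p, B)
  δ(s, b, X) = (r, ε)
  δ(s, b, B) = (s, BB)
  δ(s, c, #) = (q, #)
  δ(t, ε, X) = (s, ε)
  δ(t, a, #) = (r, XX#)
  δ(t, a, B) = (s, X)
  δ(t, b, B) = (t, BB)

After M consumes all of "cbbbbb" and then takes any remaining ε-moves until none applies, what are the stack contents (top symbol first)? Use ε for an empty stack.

BBBB#

(p, cbbbbb, #)
  read c, top #: go to q, push XB# → (q, bbbbb, XB#)
  read b, top X: go to r, push XB → (r, bbbb, XBB#)
  ε-move, top X: go to t, push XX → (t, bbbb, XXBB#)
  ε-move, top X: go to s, push ε → (s, bbbb, XBB#)
  read b, top X: go to r, push ε → (r, bbb, BB#)
  ε-move, top B: go to s, push ε → (s, bbb, B#)
  read b, top B: go to s, push BB → (s, bb, BB#)
  read b, top B: go to s, push BB → (s, b, BBB#)
  read b, top B: go to s, push BB → (s, ε, BBBB#)
All input consumed in state s with stack BBBB#.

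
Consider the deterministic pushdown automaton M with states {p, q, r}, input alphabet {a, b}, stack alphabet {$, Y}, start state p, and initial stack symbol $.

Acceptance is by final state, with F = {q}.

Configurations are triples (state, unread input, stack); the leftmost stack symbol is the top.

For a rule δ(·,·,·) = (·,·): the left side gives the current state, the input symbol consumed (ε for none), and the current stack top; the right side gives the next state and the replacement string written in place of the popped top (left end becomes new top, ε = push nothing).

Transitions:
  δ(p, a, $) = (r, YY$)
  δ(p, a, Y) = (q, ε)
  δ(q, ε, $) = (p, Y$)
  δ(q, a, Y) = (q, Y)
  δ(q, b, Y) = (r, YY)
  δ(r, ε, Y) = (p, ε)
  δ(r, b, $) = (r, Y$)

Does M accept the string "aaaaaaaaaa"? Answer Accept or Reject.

(p, aaaaaaaaaa, $)
  read a, top $: go to r, push YY$ → (r, aaaaaaaaa, YY$)
  ε-move, top Y: go to p, push ε → (p, aaaaaaaaa, Y$)
  read a, top Y: go to q, push ε → (q, aaaaaaaa, $)
  ε-move, top $: go to p, push Y$ → (p, aaaaaaaa, Y$)
  read a, top Y: go to q, push ε → (q, aaaaaaa, $)
  ε-move, top $: go to p, push Y$ → (p, aaaaaaa, Y$)
  read a, top Y: go to q, push ε → (q, aaaaaa, $)
  ε-move, top $: go to p, push Y$ → (p, aaaaaa, Y$)
  read a, top Y: go to q, push ε → (q, aaaaa, $)
  ε-move, top $: go to p, push Y$ → (p, aaaaa, Y$)
  read a, top Y: go to q, push ε → (q, aaaa, $)
  ε-move, top $: go to p, push Y$ → (p, aaaa, Y$)
  read a, top Y: go to q, push ε → (q, aaa, $)
  ε-move, top $: go to p, push Y$ → (p, aaa, Y$)
  read a, top Y: go to q, push ε → (q, aa, $)
  ε-move, top $: go to p, push Y$ → (p, aa, Y$)
  read a, top Y: go to q, push ε → (q, a, $)
  ε-move, top $: go to p, push Y$ → (p, a, Y$)
  read a, top Y: go to q, push ε → (q, ε, $)
All input consumed; state q ∈ F.

Accept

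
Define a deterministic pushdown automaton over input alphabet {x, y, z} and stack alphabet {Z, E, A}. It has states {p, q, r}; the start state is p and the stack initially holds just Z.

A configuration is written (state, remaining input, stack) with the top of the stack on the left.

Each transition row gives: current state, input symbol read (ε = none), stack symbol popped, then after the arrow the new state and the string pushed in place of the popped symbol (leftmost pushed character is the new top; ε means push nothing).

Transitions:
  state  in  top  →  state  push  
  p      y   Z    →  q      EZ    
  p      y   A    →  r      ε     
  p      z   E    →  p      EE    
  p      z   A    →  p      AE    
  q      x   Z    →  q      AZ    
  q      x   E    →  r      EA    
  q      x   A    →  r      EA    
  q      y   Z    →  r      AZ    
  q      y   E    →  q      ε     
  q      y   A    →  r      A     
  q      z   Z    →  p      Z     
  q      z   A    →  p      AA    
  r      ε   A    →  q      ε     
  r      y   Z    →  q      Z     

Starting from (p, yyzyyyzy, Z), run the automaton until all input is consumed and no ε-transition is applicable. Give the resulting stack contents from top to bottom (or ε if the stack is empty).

EZ

(p, yyzyyyzy, Z)
  read y, top Z: go to q, push EZ → (q, yzyyyzy, EZ)
  read y, top E: go to q, push ε → (q, zyyyzy, Z)
  read z, top Z: go to p, push Z → (p, yyyzy, Z)
  read y, top Z: go to q, push EZ → (q, yyzy, EZ)
  read y, top E: go to q, push ε → (q, yzy, Z)
  read y, top Z: go to r, push AZ → (r, zy, AZ)
  ε-move, top A: go to q, push ε → (q, zy, Z)
  read z, top Z: go to p, push Z → (p, y, Z)
  read y, top Z: go to q, push EZ → (q, ε, EZ)
All input consumed in state q with stack EZ.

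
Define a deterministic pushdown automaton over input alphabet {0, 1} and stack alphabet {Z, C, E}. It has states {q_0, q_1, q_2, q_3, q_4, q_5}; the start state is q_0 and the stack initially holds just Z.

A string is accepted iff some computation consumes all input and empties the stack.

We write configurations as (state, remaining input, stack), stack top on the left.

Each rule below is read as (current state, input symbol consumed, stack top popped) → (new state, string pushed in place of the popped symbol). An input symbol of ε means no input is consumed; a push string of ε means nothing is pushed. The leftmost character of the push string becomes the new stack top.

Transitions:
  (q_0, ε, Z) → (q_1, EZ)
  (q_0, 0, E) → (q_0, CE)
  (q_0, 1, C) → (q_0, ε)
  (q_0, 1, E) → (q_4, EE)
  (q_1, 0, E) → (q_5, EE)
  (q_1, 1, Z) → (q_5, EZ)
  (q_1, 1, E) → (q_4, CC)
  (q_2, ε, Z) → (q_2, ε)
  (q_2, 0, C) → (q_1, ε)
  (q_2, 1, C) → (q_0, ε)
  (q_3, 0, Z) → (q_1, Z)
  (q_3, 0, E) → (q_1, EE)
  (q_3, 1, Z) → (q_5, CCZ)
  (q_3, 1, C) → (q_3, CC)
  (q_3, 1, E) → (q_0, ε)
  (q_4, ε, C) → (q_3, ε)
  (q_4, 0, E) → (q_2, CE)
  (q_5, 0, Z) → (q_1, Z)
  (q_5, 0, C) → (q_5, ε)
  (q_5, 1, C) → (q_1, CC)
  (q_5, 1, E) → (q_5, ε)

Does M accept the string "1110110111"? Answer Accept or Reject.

(q_0, 1110110111, Z)
  ε-move, top Z: go to q_1, push EZ → (q_1, 1110110111, EZ)
  read 1, top E: go to q_4, push CC → (q_4, 110110111, CCZ)
  ε-move, top C: go to q_3, push ε → (q_3, 110110111, CZ)
  read 1, top C: go to q_3, push CC → (q_3, 10110111, CCZ)
  read 1, top C: go to q_3, push CC → (q_3, 0110111, CCCZ)
No transition applies at (q_3, 0110111, CCCZ); input not fully consumed.

Reject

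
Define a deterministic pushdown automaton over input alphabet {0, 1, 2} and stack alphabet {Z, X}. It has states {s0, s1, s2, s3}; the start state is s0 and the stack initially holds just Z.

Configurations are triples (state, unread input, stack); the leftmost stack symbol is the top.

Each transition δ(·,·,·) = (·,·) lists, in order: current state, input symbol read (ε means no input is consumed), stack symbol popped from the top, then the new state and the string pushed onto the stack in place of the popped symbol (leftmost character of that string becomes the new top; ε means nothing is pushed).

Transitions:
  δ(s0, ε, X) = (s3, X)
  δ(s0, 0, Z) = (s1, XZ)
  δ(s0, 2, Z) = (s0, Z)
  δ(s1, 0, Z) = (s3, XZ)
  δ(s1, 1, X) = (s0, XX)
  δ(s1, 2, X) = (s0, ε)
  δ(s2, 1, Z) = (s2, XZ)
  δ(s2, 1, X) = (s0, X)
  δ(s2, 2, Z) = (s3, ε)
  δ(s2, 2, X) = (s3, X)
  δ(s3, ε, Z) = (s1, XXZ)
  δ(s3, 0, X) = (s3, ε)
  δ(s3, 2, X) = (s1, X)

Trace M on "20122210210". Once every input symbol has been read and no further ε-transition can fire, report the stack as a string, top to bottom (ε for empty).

(s0, 20122210210, Z) ⊢ (s0, 0122210210, Z) ⊢ (s1, 122210210, XZ) ⊢ (s0, 22210210, XXZ) ⊢ (s3, 22210210, XXZ) ⊢ (s1, 2210210, XXZ) ⊢ (s0, 210210, XZ) ⊢ (s3, 210210, XZ) ⊢ (s1, 10210, XZ) ⊢ (s0, 0210, XXZ) ⊢ (s3, 0210, XXZ) ⊢ (s3, 210, XZ) ⊢ (s1, 10, XZ) ⊢ (s0, 0, XXZ) ⊢ (s3, 0, XXZ) ⊢ (s3, ε, XZ)
All input consumed in state s3 with stack XZ.

XZ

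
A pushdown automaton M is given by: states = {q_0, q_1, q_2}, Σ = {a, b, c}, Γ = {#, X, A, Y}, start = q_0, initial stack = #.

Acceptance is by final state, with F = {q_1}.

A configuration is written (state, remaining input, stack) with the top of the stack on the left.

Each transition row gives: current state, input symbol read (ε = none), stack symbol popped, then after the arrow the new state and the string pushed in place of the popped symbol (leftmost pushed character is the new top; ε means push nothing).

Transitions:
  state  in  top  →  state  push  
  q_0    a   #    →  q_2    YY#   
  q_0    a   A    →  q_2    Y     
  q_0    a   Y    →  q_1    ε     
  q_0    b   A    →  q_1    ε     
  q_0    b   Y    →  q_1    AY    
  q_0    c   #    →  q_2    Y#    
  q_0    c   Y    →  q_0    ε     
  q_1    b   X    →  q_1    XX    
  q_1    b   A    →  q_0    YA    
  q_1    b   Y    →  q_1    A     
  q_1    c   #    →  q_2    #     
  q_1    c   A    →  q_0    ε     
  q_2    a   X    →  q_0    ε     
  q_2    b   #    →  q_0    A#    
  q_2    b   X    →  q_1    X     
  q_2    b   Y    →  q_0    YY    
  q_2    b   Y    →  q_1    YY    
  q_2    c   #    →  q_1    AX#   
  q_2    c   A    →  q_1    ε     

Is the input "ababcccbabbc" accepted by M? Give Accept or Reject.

Reject

No computation consumes all input and reaches a final state.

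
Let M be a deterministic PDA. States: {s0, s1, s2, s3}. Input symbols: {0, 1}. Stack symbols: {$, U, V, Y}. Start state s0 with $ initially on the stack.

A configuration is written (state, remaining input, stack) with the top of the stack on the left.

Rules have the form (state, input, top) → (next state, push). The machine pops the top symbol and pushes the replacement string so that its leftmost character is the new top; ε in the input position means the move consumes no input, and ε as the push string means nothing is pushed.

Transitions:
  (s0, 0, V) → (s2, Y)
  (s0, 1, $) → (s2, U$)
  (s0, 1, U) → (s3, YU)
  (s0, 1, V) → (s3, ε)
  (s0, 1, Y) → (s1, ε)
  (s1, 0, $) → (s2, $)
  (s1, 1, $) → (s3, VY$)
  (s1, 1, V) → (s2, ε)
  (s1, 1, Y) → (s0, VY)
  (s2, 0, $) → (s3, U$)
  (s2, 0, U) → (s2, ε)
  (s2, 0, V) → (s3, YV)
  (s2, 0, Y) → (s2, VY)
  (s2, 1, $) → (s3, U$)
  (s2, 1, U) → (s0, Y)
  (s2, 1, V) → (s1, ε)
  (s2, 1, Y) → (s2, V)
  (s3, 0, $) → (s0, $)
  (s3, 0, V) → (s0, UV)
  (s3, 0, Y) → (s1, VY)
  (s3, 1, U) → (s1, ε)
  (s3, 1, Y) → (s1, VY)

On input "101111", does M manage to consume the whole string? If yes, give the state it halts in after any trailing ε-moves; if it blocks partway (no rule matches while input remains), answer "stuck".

stuck

(s0, 101111, $)
  read 1, top $: go to s2, push U$ → (s2, 01111, U$)
  read 0, top U: go to s2, push ε → (s2, 1111, $)
  read 1, top $: go to s3, push U$ → (s3, 111, U$)
  read 1, top U: go to s1, push ε → (s1, 11, $)
  read 1, top $: go to s3, push VY$ → (s3, 1, VY$)
No transition for (s3, 1, top V); M blocks with input 1 remaining.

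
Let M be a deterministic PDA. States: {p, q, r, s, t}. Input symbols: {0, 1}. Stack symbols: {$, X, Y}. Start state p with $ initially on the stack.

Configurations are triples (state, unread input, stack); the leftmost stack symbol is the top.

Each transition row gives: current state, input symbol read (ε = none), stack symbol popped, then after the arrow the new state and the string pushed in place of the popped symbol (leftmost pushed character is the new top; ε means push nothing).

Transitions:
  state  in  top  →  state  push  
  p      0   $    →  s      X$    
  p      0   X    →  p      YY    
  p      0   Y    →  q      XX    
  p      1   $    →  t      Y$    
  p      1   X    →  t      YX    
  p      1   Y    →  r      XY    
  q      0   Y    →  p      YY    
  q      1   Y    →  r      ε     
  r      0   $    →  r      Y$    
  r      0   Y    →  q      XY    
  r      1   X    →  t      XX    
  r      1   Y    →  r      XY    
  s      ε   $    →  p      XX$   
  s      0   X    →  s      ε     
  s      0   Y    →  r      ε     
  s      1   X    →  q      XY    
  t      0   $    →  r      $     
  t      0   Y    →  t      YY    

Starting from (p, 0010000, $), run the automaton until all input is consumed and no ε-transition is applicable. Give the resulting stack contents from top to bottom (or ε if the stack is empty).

(p, 0010000, $)
  read 0, top $: go to s, push X$ → (s, 010000, X$)
  read 0, top X: go to s, push ε → (s, 10000, $)
  ε-move, top $: go to p, push XX$ → (p, 10000, XX$)
  read 1, top X: go to t, push YX → (t, 0000, YXX$)
  read 0, top Y: go to t, push YY → (t, 000, YYXX$)
  read 0, top Y: go to t, push YY → (t, 00, YYYXX$)
  read 0, top Y: go to t, push YY → (t, 0, YYYYXX$)
  read 0, top Y: go to t, push YY → (t, ε, YYYYYXX$)
All input consumed in state t with stack YYYYYXX$.

YYYYYXX$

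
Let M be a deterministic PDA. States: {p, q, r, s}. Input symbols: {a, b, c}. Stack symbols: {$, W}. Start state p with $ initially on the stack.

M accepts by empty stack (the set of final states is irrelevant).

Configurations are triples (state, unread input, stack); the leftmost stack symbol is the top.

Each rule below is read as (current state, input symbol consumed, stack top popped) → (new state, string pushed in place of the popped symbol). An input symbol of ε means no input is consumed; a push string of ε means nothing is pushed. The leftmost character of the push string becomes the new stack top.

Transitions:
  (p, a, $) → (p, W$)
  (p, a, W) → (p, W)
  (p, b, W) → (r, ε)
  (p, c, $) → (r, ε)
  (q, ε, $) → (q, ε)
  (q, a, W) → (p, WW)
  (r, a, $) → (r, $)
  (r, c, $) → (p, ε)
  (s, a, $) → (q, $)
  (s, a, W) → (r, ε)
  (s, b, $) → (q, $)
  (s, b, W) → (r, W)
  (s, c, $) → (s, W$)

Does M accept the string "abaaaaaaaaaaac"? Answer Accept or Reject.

(p, abaaaaaaaaaaac, $)
  read a, top $: go to p, push W$ → (p, baaaaaaaaaaac, W$)
  read b, top W: go to r, push ε → (r, aaaaaaaaaaac, $)
  read a, top $: go to r, push $ → (r, aaaaaaaaaac, $)
  read a, top $: go to r, push $ → (r, aaaaaaaaac, $)
  read a, top $: go to r, push $ → (r, aaaaaaaac, $)
  read a, top $: go to r, push $ → (r, aaaaaaac, $)
  read a, top $: go to r, push $ → (r, aaaaaac, $)
  read a, top $: go to r, push $ → (r, aaaaac, $)
  read a, top $: go to r, push $ → (r, aaaac, $)
  read a, top $: go to r, push $ → (r, aaac, $)
  read a, top $: go to r, push $ → (r, aac, $)
  read a, top $: go to r, push $ → (r, ac, $)
  read a, top $: go to r, push $ → (r, c, $)
  read c, top $: go to p, push ε → (p, ε, ε)
All input consumed and the stack is empty.

Accept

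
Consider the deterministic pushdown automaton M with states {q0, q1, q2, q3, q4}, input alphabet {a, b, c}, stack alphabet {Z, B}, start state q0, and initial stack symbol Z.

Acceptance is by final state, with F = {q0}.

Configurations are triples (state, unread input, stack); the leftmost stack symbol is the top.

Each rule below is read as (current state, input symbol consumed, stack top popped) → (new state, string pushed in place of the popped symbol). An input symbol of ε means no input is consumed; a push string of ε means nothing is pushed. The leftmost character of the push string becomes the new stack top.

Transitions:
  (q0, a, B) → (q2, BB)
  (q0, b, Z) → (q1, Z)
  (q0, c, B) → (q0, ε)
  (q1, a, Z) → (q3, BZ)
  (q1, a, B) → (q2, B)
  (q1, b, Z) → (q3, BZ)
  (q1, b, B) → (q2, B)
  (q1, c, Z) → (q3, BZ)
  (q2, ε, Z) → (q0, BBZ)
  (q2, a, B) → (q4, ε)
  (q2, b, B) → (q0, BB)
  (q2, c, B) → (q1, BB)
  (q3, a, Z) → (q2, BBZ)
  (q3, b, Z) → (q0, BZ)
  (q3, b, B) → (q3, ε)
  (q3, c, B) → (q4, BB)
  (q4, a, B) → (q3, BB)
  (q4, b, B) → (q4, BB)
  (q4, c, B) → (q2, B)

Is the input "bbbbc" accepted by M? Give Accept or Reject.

(q0, bbbbc, Z) ⊢ (q1, bbbc, Z) ⊢ (q3, bbc, BZ) ⊢ (q3, bc, Z) ⊢ (q0, c, BZ) ⊢ (q0, ε, Z)
All input consumed; state q0 ∈ F.

Accept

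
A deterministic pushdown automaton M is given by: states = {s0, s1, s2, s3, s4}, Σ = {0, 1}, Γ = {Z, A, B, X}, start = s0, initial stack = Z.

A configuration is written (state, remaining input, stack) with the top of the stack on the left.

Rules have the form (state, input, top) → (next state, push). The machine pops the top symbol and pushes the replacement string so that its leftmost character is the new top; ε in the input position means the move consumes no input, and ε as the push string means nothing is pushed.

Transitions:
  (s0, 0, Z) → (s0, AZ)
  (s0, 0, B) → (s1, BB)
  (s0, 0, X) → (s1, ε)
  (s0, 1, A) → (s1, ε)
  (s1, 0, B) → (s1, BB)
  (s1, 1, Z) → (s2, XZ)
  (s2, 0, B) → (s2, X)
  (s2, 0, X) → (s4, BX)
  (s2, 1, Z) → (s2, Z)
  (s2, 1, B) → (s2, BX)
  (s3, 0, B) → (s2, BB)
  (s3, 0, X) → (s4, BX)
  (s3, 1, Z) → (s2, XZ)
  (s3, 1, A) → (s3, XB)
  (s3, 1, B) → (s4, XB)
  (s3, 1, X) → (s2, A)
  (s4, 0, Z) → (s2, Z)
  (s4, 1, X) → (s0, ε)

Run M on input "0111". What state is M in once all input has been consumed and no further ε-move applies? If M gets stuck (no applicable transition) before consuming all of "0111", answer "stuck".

stuck

(s0, 0111, Z) ⊢ (s0, 111, AZ) ⊢ (s1, 11, Z) ⊢ (s2, 1, XZ)
No transition for (s2, 1, top X); M blocks with input 1 remaining.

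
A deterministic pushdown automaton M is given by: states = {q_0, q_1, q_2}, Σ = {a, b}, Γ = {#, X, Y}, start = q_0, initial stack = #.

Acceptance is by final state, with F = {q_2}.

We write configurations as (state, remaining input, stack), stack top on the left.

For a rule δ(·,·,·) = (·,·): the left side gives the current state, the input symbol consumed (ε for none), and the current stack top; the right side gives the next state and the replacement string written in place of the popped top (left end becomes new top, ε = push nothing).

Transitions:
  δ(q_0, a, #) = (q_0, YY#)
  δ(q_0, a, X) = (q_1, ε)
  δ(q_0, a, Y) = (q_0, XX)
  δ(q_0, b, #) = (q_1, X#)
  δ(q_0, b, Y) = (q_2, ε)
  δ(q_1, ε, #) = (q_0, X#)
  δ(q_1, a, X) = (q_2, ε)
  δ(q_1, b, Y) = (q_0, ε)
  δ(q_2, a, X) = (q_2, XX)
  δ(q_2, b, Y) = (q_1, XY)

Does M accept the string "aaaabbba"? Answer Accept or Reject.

Reject

(q_0, aaaabbba, #)
  read a, top #: go to q_0, push YY# → (q_0, aaabbba, YY#)
  read a, top Y: go to q_0, push XX → (q_0, aabbba, XXY#)
  read a, top X: go to q_1, push ε → (q_1, abbba, XY#)
  read a, top X: go to q_2, push ε → (q_2, bbba, Y#)
  read b, top Y: go to q_1, push XY → (q_1, bba, XY#)
No transition applies at (q_1, bba, XY#); input not fully consumed.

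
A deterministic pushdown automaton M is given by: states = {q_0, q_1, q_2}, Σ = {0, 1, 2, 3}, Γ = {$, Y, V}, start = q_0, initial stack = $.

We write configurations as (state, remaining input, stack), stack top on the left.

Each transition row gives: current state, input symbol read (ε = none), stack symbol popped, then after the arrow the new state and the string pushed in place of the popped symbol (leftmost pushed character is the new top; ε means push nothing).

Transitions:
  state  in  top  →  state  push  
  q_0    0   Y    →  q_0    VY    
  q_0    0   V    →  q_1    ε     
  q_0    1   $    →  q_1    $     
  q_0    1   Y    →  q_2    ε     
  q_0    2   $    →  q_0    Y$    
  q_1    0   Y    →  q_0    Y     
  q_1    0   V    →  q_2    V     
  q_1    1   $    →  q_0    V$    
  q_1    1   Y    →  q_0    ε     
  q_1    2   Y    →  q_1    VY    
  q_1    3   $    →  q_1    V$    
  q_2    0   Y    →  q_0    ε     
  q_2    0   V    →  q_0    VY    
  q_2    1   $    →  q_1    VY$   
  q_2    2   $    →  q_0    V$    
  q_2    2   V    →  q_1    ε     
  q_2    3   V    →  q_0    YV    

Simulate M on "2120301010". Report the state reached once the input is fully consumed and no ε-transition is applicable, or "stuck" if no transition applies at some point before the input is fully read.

(q_0, 2120301010, $)
  read 2, top $: go to q_0, push Y$ → (q_0, 120301010, Y$)
  read 1, top Y: go to q_2, push ε → (q_2, 20301010, $)
  read 2, top $: go to q_0, push V$ → (q_0, 0301010, V$)
  read 0, top V: go to q_1, push ε → (q_1, 301010, $)
  read 3, top $: go to q_1, push V$ → (q_1, 01010, V$)
  read 0, top V: go to q_2, push V → (q_2, 1010, V$)
No transition for (q_2, 1, top V); M blocks with input 1010 remaining.

stuck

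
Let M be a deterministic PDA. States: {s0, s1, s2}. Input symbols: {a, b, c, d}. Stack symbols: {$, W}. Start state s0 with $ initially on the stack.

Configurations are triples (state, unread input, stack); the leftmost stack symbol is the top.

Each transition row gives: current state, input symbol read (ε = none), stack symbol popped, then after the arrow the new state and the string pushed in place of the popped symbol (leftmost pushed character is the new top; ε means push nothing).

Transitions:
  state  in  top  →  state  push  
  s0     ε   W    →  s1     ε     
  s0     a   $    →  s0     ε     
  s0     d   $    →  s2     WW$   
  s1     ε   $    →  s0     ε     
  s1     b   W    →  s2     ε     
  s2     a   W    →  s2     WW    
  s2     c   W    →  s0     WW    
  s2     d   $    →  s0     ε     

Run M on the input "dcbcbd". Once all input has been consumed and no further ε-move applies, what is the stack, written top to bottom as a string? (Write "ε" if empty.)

(s0, dcbcbd, $) ⊢ (s2, cbcbd, WW$) ⊢ (s0, bcbd, WWW$) ⊢ (s1, bcbd, WW$) ⊢ (s2, cbd, W$) ⊢ (s0, bd, WW$) ⊢ (s1, bd, W$) ⊢ (s2, d, $) ⊢ (s0, ε, ε)
All input consumed in state s0 with stack ε.

ε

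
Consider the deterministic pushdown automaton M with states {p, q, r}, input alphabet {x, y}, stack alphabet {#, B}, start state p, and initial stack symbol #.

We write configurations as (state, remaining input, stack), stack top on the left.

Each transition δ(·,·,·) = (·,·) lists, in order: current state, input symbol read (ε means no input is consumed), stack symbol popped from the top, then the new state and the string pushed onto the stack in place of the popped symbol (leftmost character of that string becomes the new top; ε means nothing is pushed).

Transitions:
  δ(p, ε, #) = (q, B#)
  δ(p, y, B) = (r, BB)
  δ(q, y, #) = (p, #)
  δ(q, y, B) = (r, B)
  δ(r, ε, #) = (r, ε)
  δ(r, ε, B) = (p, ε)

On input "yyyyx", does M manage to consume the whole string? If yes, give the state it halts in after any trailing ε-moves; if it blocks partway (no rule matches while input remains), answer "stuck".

(p, yyyyx, #)
  ε-move, top #: go to q, push B# → (q, yyyyx, B#)
  read y, top B: go to r, push B → (r, yyyx, B#)
  ε-move, top B: go to p, push ε → (p, yyyx, #)
  ε-move, top #: go to q, push B# → (q, yyyx, B#)
  read y, top B: go to r, push B → (r, yyx, B#)
  ε-move, top B: go to p, push ε → (p, yyx, #)
  ε-move, top #: go to q, push B# → (q, yyx, B#)
  read y, top B: go to r, push B → (r, yx, B#)
  ε-move, top B: go to p, push ε → (p, yx, #)
  ε-move, top #: go to q, push B# → (q, yx, B#)
  read y, top B: go to r, push B → (r, x, B#)
  ε-move, top B: go to p, push ε → (p, x, #)
  ε-move, top #: go to q, push B# → (q, x, B#)
No transition for (q, x, top B); M blocks with input x remaining.

stuck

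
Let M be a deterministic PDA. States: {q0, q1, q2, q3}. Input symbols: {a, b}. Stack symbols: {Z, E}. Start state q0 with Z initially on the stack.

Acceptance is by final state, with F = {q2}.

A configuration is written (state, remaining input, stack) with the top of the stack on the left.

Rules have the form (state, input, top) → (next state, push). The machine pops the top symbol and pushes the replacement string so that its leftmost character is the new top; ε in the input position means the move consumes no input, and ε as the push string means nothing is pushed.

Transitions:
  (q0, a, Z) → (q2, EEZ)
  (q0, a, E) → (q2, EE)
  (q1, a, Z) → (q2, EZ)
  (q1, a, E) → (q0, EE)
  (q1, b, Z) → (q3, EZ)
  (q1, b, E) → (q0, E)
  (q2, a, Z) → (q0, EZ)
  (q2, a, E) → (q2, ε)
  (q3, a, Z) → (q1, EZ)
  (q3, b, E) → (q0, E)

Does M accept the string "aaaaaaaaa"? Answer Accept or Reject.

(q0, aaaaaaaaa, Z)
  read a, top Z: go to q2, push EEZ → (q2, aaaaaaaa, EEZ)
  read a, top E: go to q2, push ε → (q2, aaaaaaa, EZ)
  read a, top E: go to q2, push ε → (q2, aaaaaa, Z)
  read a, top Z: go to q0, push EZ → (q0, aaaaa, EZ)
  read a, top E: go to q2, push EE → (q2, aaaa, EEZ)
  read a, top E: go to q2, push ε → (q2, aaa, EZ)
  read a, top E: go to q2, push ε → (q2, aa, Z)
  read a, top Z: go to q0, push EZ → (q0, a, EZ)
  read a, top E: go to q2, push EE → (q2, ε, EEZ)
All input consumed; state q2 ∈ F.

Accept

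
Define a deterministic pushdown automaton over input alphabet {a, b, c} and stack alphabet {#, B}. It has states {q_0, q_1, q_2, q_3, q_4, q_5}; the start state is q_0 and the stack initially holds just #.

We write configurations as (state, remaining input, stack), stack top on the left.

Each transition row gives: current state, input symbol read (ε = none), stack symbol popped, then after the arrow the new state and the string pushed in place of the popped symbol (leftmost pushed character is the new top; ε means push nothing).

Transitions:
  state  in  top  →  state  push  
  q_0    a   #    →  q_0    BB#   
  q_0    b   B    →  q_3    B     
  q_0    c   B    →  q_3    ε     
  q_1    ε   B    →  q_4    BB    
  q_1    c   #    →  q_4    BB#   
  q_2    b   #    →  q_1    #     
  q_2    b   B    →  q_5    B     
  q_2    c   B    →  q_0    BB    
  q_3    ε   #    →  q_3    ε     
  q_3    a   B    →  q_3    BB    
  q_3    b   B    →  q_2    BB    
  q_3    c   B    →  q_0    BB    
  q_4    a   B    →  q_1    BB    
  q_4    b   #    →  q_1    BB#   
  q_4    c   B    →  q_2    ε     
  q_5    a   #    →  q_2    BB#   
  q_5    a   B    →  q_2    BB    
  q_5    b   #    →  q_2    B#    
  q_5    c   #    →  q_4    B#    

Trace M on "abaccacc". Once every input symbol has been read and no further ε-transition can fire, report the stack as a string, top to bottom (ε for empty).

BBBB#

(q_0, abaccacc, #) ⊢ (q_0, baccacc, BB#) ⊢ (q_3, accacc, BB#) ⊢ (q_3, ccacc, BBB#) ⊢ (q_0, cacc, BBBB#) ⊢ (q_3, acc, BBB#) ⊢ (q_3, cc, BBBB#) ⊢ (q_0, c, BBBBB#) ⊢ (q_3, ε, BBBB#)
All input consumed in state q_3 with stack BBBB#.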